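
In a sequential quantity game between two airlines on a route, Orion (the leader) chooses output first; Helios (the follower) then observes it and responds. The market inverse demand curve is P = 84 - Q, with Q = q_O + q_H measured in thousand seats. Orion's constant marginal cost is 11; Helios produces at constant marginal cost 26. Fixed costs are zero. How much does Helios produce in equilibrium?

7

Solve by backward induction. Given q_O, the follower Helios maximises π_H = (84 - q_O - q_H)q_H - 26q_H.
Setting the follower's marginal profit to zero, 58 - q_O - 2q_H = 0, i.e. q_H = (58 - q_O)/2.
The leader anticipates this reaction. Substituting into P = 84 - Q gives P = 55 - (1/2)q_O, so π_O = (55 - (1/2)q_O)q_O - 11q_O.
The leader's first-order condition 44 - q_O = 0 yields q_O = 44.
Then q_H = (58 - 44)/2 = 7.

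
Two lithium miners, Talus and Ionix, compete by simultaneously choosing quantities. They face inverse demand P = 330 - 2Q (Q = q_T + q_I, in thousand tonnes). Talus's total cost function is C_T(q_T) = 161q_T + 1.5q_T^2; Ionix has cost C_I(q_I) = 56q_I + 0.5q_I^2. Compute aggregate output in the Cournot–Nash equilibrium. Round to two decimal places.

60.55

Talus's profit: π_T = (330 - 2Q)q_T - (161q_T + (3/2)q_T²). Setting ∂π_T/∂q_T = 0: 169 - 7q_T - 2(q_I) = 0.
Ionix's profit: π_I = (330 - 2Q)q_I - (56q_I + (1/2)q_I²). Setting ∂π_I/∂q_I = 0: 274 - 5q_I - 2(q_T) = 0.
So q_T = (169 - 2q_I)/7 and q_I = (274 - 2q_T)/5.
Solving the pair: q_T = 297/31, q_I = 1580/31.
Total output Q = 297/31 + 1580/31 = 1877/31.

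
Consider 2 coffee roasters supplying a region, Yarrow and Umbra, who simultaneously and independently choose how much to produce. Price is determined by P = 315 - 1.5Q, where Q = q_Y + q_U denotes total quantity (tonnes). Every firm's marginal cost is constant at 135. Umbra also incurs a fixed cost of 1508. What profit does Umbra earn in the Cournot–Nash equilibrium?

A representative firm's profit is π_i = q_i(315 - 1.5Q) - 135q_i.
Setting ∂π_i/∂q_i = 0 with rivals' quantities fixed: 180 - 3q_i - (3/2)q_j = 0.
With identical firms every q_j equals q_i, so q_j = q_i and 180 = (9/2)q_i, giving q_i = 40.
Price P = 315 - (3/2)·80 = 195.
Umbra's profit: (195 - 135)·40 - 1508 = 892.

892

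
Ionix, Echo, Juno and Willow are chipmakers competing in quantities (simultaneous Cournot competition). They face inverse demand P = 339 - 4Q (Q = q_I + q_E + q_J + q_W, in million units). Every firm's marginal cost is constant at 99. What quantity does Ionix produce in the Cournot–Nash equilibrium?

Each firm earns π_i = (339 - 4Q)q_i - 99q_i.
Setting ∂π_i/∂q_i = 0 with rivals' quantities fixed: 240 - 8q_i - 4·Σ_{j≠i} q_j = 0.
By symmetry each firm produces the same amount; substituting Σ_{j≠i} q_j = 3q_i yields q_i = 240/20 = 12.

12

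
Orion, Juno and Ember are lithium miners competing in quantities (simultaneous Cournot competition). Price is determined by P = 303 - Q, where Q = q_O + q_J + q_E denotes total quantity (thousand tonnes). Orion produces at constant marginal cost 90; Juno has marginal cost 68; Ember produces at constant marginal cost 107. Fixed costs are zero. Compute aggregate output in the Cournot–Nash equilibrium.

Orion's profit: π_O = (303 - Q)q_O - (90q_O). Setting ∂π_O/∂q_O = 0: 213 - 2q_O - (q_J + q_E) = 0.
Juno's profit: π_J = (303 - Q)q_J - (68q_J). Setting ∂π_J/∂q_J = 0: 235 - 2q_J - (q_O + q_E) = 0.
Ember's first-order condition: 196 - 2q_E - (q_O + q_J) = 0.
Adding the 3 first-order conditions: 644 − 4Q = 0, so Q = 161.
Back-substituting: q_O = (213 − 161) = 52, q_J = (235 − 161) = 74, q_E = (196 − 161) = 35.
Total output Q = 52 + 74 + 35 = 161.

161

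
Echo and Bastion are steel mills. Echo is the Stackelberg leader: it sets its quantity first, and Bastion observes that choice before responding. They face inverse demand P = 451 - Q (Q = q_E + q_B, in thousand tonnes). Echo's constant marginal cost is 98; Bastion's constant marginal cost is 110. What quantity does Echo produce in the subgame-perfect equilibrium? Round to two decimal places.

The follower Bastion best-responds to any q_E: π_B = (451 - Q)q_B - 110q_B.
∂π_B/∂q_B = 341 - q_E - 2q_B = 0 gives the reaction function q_B = (341 - q_E)/2.
The leader anticipates this reaction. Substituting into P = 451 - Q gives P = 561/2 - (1/2)q_E, so π_E = (561/2 - (1/2)q_E)q_E - 98q_E.
Maximising: ∂π_E/∂q_E = 365/2 - q_E = 0, giving q_E = 365/2.
Then q_B = (341 - 365/2)/2 = 317/4.

182.50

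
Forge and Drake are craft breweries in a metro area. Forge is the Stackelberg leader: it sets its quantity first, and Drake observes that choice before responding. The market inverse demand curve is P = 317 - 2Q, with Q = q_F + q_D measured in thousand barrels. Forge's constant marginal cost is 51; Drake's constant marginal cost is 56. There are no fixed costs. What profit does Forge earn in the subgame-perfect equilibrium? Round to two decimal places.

4590.06

Solve by backward induction. Given q_F, the follower Drake maximises π_D = (317 - 2q_F - 2q_D)q_D - 56q_D.
∂π_D/∂q_D = 261 - 2q_F - 4q_D = 0 gives the reaction function q_D = (261 - 2q_F)/4.
The leader anticipates this reaction. Substituting into P = 317 - 2Q gives P = 373/2 - q_F, so π_F = (373/2 - q_F)q_F - 51q_F.
The leader's first-order condition 271/2 - 2q_F = 0 yields q_F = 271/4.
Then q_D = (261 - 2·(271/4))/4 = 251/8.
Price P = 317 - 2·(793/8) = 475/4.
Forge's profit: (475/4 - 51)·(271/4) = 4590.0625.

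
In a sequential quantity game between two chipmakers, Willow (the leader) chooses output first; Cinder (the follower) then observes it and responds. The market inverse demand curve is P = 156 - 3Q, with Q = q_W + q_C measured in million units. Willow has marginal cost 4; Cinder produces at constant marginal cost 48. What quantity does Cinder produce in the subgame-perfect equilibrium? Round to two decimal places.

1.67

The follower Cinder best-responds to any q_W: π_C = (156 - 3Q)q_C - 48q_C.
Setting the follower's marginal profit to zero, 108 - 3q_W - 6q_C = 0, i.e. q_C = (108 - 3q_W)/6.
Willow substitutes q_C(q_W) into its own profit: π_W = q_W(156 - 3q_W - (108 - 3q_W)/2) - 4q_W = (102 - (3/2)q_W)q_W - 4q_W.
Maximising: ∂π_W/∂q_W = 98 - 3q_W = 0, giving q_W = 98/3.
Then q_C = (108 - 3·(98/3))/6 = 5/3.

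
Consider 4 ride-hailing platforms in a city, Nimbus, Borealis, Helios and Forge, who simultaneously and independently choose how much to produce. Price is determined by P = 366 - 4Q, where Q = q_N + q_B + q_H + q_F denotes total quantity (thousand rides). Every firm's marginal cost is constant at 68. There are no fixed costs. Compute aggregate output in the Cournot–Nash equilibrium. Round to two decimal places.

Each firm earns π_i = (366 - 4Q)q_i - 68q_i.
Setting ∂π_i/∂q_i = 0 with rivals' quantities fixed: 298 - 8q_i - 4·Σ_{j≠i} q_j = 0.
With identical firms every q_j equals q_i, so Σ_{j≠i} q_j = 3q_i and 298 = 20q_i, giving q_i = 149/10.
Total output Q = 149/10 + 149/10 + 149/10 + 149/10 = 298/5.

59.60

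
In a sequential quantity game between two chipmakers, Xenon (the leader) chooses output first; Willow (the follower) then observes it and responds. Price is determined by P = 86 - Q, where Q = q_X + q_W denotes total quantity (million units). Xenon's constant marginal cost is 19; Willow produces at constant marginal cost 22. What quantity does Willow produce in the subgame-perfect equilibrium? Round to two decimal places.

The follower Willow best-responds to any q_X: π_W = (86 - Q)q_W - 22q_W.
Setting the follower's marginal profit to zero, 64 - q_X - 2q_W = 0, i.e. q_W = (64 - q_X)/2.
The leader anticipates this reaction. Substituting into P = 86 - Q gives P = 54 - (1/2)q_X, so π_X = (54 - (1/2)q_X)q_X - 19q_X.
Leader FOC: 35 - q_X = 0, so q_X = 35.
Then q_W = (64 - 35)/2 = 29/2.

14.50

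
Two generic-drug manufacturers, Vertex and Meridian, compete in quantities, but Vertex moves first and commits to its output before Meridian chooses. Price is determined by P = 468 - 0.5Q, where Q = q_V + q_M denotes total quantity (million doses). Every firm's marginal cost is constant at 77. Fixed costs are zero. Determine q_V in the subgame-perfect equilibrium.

391

Solve by backward induction. Given q_V, the follower Meridian maximises π_M = (468 - (1/2)q_V - (1/2)q_M)q_M - 77q_M.
Follower FOC: 391 - (1/2)q_V - q_M = 0, so q_M(q_V) = (391 - (1/2)q_V).
The leader anticipates this reaction. Substituting into P = 468 - 0.5Q gives P = 545/2 - (1/4)q_V, so π_V = (545/2 - (1/4)q_V)q_V - 77q_V.
Leader FOC: 391/2 - (1/2)q_V = 0, so q_V = 391.
Then q_M = (391 - (1/2)·391) = 391/2.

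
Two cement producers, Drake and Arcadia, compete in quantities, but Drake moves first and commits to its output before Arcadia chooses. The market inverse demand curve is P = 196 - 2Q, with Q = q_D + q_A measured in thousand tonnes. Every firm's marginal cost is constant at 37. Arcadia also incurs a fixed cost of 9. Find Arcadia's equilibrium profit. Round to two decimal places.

781.03

The follower Arcadia best-responds to any q_D: π_A = (196 - 2Q)q_A - 37q_A.
Setting the follower's marginal profit to zero, 159 - 2q_D - 4q_A = 0, i.e. q_A = (159 - 2q_D)/4.
The leader anticipates this reaction. Substituting into P = 196 - 2Q gives P = 233/2 - q_D, so π_D = (233/2 - q_D)q_D - 37q_D.
Leader FOC: 159/2 - 2q_D = 0, so q_D = 159/4.
Then q_A = (159 - 2·(159/4))/4 = 159/8.
Price P = 196 - 2·(477/8) = 307/4.
Arcadia's profit: (307/4 - 37)·(159/8) - 9 = 781.0313.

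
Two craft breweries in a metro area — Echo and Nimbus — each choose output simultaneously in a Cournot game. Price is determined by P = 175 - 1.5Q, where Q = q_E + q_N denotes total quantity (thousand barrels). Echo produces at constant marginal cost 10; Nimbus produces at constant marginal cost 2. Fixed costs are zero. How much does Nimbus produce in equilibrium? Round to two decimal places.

40.22

Echo's profit: π_E = (175 - 1.5Q)q_E - (10q_E). Setting ∂π_E/∂q_E = 0: 165 - 3q_E - (3/2)(q_N) = 0.
Nimbus's first-order condition: 173 - 3q_N - (3/2)(q_E) = 0.
Rearranging gives the reaction functions q_E = (165 - (3/2)q_N)/3 and q_N = (173 - (3/2)q_E)/3.
Substituting one into the other gives q_E = 314/9 and q_N = 362/9.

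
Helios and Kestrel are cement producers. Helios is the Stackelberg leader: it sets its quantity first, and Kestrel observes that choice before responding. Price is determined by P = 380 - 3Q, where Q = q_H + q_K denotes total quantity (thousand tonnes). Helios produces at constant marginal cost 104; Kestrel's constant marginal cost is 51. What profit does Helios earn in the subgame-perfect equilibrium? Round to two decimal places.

The follower Kestrel best-responds to any q_H: π_K = (380 - 3Q)q_K - 51q_K.
Setting the follower's marginal profit to zero, 329 - 3q_H - 6q_K = 0, i.e. q_K = (329 - 3q_H)/6.
The leader anticipates this reaction. Substituting into P = 380 - 3Q gives P = 431/2 - (3/2)q_H, so π_H = (431/2 - (3/2)q_H)q_H - 104q_H.
Maximising: ∂π_H/∂q_H = 223/2 - 3q_H = 0, giving q_H = 223/6.
Then q_K = (329 - 3·(223/6))/6 = 145/4.
Price P = 380 - 3·(881/12) = 639/4.
Helios's profit: (639/4 - 104)·(223/6) = 2072.0417.

2072.04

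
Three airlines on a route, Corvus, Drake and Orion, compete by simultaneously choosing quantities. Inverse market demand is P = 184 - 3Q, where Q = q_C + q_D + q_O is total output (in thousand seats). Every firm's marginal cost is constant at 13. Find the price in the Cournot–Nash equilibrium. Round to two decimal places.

A representative firm's profit is π_i = q_i(184 - 3Q) - 13q_i.
Setting ∂π_i/∂q_i = 0 with rivals' quantities fixed: 171 - 6q_i - 3·Σ_{j≠i} q_j = 0.
With identical firms every q_j equals q_i, so Σ_{j≠i} q_j = 2q_i and 171 = 12q_i, giving q_i = 57/4.
Total output Q = 171/4, so price P = 184 - 3·(171/4) = 223/4.

55.75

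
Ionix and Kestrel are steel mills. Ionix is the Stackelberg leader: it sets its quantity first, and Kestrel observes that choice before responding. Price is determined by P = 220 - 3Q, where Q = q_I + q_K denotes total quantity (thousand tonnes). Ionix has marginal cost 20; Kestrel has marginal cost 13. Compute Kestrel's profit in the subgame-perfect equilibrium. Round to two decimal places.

The follower Kestrel best-responds to any q_I: π_K = (220 - 3Q)q_K - 13q_K.
Setting the follower's marginal profit to zero, 207 - 3q_I - 6q_K = 0, i.e. q_K = (207 - 3q_I)/6.
The leader anticipates this reaction. Substituting into P = 220 - 3Q gives P = 233/2 - (3/2)q_I, so π_I = (233/2 - (3/2)q_I)q_I - 20q_I.
Leader FOC: 193/2 - 3q_I = 0, so q_I = 193/6.
Then q_K = (207 - 3·(193/6))/6 = 221/12.
Price P = 220 - 3·(607/12) = 273/4.
Kestrel's profit: (273/4 - 13)·(221/12) = 1017.5208.

1017.52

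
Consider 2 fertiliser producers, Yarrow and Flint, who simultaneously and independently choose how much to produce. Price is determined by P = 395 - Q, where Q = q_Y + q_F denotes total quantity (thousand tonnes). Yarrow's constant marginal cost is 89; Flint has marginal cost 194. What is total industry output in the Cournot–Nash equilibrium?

Yarrow's profit: π_Y = (395 - Q)q_Y - (89q_Y). Setting ∂π_Y/∂q_Y = 0: 306 - 2q_Y - (q_F) = 0.
Flint's profit: π_F = (395 - Q)q_F - (194q_F). Setting ∂π_F/∂q_F = 0: 201 - 2q_F - (q_Y) = 0.
Rearranging gives the reaction functions q_Y = (306 - q_F)/2 and q_F = (201 - q_Y)/2.
Solving the pair: q_Y = 137, q_F = 32.
Total output Q = 137 + 32 = 169.

169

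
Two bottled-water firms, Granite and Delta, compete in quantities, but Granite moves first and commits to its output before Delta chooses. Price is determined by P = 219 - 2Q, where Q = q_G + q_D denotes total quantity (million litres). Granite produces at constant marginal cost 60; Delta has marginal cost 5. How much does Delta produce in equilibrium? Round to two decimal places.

40.50

The follower Delta best-responds to any q_G: π_D = (219 - 2Q)q_D - 5q_D.
Setting the follower's marginal profit to zero, 214 - 2q_G - 4q_D = 0, i.e. q_D = (214 - 2q_G)/4.
The leader anticipates this reaction. Substituting into P = 219 - 2Q gives P = 112 - q_G, so π_G = (112 - q_G)q_G - 60q_G.
Maximising: ∂π_G/∂q_G = 52 - 2q_G = 0, giving q_G = 26.
Then q_D = (214 - 2·26)/4 = 81/2.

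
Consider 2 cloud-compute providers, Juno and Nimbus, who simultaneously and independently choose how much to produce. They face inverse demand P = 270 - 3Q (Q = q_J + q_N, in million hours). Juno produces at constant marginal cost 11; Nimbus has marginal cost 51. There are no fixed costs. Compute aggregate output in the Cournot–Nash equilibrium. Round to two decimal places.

Juno's profit: π_J = (270 - 3Q)q_J - (11q_J). Setting ∂π_J/∂q_J = 0: 259 - 6q_J - 3(q_N) = 0.
Nimbus's profit: π_N = (270 - 3Q)q_N - (51q_N). Setting ∂π_N/∂q_N = 0: 219 - 6q_N - 3(q_J) = 0.
Rearranging gives the reaction functions q_J = (259 - 3q_N)/6 and q_N = (219 - 3q_J)/6.
Solving the pair: q_J = 299/9, q_N = 179/9.
Total output Q = 299/9 + 179/9 = 478/9.

53.11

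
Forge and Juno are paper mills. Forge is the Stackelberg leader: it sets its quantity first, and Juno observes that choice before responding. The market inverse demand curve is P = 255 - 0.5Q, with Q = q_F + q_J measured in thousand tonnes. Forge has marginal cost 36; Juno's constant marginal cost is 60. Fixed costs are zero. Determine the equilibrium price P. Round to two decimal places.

96.75

Solve by backward induction. Given q_F, the follower Juno maximises π_J = (255 - (1/2)q_F - (1/2)q_J)q_J - 60q_J.
∂π_J/∂q_J = 195 - (1/2)q_F - q_J = 0 gives the reaction function q_J = (195 - (1/2)q_F).
Forge substitutes q_J(q_F) into its own profit: π_F = q_F(255 - (1/2)q_F - (195 - (1/2)q_F)/2) - 36q_F = (315/2 - (1/4)q_F)q_F - 36q_F.
The leader's first-order condition 243/2 - (1/2)q_F = 0 yields q_F = 243.
Then q_J = (195 - (1/2)·243) = 147/2.
Total output Q = 633/2, so price P = 255 - (1/2)·(633/2) = 387/4.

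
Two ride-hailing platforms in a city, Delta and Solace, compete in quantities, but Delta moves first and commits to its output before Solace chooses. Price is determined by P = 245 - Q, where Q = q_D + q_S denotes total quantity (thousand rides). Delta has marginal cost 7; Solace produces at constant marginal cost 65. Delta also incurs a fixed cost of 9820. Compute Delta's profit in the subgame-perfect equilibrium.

1132

The follower Solace best-responds to any q_D: π_S = (245 - Q)q_S - 65q_S.
Setting the follower's marginal profit to zero, 180 - q_D - 2q_S = 0, i.e. q_S = (180 - q_D)/2.
The leader anticipates this reaction. Substituting into P = 245 - Q gives P = 155 - (1/2)q_D, so π_D = (155 - (1/2)q_D)q_D - 7q_D.
Maximising: ∂π_D/∂q_D = 148 - q_D = 0, giving q_D = 148.
Then q_S = (180 - 148)/2 = 16.
Price P = 245 - 164 = 81.
Delta's profit: (81 - 7)·148 - 9820 = 1132.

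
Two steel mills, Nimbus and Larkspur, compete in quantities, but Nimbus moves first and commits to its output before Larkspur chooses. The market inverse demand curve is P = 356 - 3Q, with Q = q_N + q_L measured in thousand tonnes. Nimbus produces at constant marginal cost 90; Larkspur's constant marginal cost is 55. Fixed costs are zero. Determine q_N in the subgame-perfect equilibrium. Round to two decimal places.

Solve by backward induction. Given q_N, the follower Larkspur maximises π_L = (356 - 3q_N - 3q_L)q_L - 55q_L.
Setting the follower's marginal profit to zero, 301 - 3q_N - 6q_L = 0, i.e. q_L = (301 - 3q_N)/6.
Nimbus substitutes q_L(q_N) into its own profit: π_N = q_N(356 - 3q_N - (301 - 3q_N)/2) - 90q_N = (411/2 - (3/2)q_N)q_N - 90q_N.
Leader FOC: 231/2 - 3q_N = 0, so q_N = 77/2.
Then q_L = (301 - 3·(77/2))/6 = 371/12.

38.50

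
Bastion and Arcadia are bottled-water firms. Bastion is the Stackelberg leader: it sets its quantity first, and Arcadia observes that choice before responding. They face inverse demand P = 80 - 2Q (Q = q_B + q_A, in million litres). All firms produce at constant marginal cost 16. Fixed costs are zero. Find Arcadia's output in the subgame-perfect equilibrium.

Solve by backward induction. Given q_B, the follower Arcadia maximises π_A = (80 - 2q_B - 2q_A)q_A - 16q_A.
Follower FOC: 64 - 2q_B - 4q_A = 0, so q_A(q_B) = (64 - 2q_B)/4.
Bastion substitutes q_A(q_B) into its own profit: π_B = q_B(80 - 2q_B - (64 - 2q_B)/2) - 16q_B = (48 - q_B)q_B - 16q_B.
Leader FOC: 32 - 2q_B = 0, so q_B = 16.
Then q_A = (64 - 2·16)/4 = 8.

8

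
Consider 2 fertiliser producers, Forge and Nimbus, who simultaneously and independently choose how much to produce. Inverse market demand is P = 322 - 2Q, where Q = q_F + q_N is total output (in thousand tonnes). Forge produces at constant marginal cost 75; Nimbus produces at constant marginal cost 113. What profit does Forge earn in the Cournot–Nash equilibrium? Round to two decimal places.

Forge's profit: π_F = (322 - 2Q)q_F - (75q_F). Setting ∂π_F/∂q_F = 0: 247 - 4q_F - 2(q_N) = 0.
Nimbus's profit: π_N = (322 - 2Q)q_N - (113q_N). Setting ∂π_N/∂q_N = 0: 209 - 4q_N - 2(q_F) = 0.
Best responses: q_F = (247 - 2q_N)/4, q_N = (209 - 2q_F)/4.
Solving the pair: q_F = 95/2, q_N = 57/2.
Price P = 322 - 2·76 = 170.
Forge's profit: (170 - 75)·(95/2) = 4512.5000.

4512.50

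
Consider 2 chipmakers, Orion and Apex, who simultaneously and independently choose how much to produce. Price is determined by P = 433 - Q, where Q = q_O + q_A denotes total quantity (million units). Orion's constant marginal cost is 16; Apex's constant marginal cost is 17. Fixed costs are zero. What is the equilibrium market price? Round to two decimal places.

Orion's profit: π_O = (433 - Q)q_O - (16q_O). Setting ∂π_O/∂q_O = 0: 417 - 2q_O - (q_A) = 0.
Apex's profit: π_A = (433 - Q)q_A - (17q_A). Setting ∂π_A/∂q_A = 0: 416 - 2q_A - (q_O) = 0.
So q_O = (417 - q_A)/2 and q_A = (416 - q_O)/2.
Solving the pair: q_O = 418/3, q_A = 415/3.
Total output Q = 833/3, so price P = 433 - 833/3 = 466/3.

155.33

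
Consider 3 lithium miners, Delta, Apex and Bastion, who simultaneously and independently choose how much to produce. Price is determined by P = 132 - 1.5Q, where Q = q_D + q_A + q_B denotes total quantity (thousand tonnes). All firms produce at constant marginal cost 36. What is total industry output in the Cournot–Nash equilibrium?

A representative firm's profit is π_i = q_i(132 - 1.5Q) - 36q_i.
Setting ∂π_i/∂q_i = 0 with rivals' quantities fixed: 96 - 3q_i - (3/2)·Σ_{j≠i} q_j = 0.
By symmetry each firm produces the same amount; substituting Σ_{j≠i} q_j = 2q_i yields q_i = 96/6 = 16.
Total output Q = 16 + 16 + 16 = 48.

48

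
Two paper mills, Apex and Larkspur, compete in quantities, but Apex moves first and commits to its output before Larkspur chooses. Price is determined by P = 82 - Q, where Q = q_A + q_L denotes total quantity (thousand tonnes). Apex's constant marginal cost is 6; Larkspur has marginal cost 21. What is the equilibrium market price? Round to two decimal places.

28.75

Solve by backward induction. Given q_A, the follower Larkspur maximises π_L = (82 - q_A - q_L)q_L - 21q_L.
Follower FOC: 61 - q_A - 2q_L = 0, so q_L(q_A) = (61 - q_A)/2.
The leader anticipates this reaction. Substituting into P = 82 - Q gives P = 103/2 - (1/2)q_A, so π_A = (103/2 - (1/2)q_A)q_A - 6q_A.
Maximising: ∂π_A/∂q_A = 91/2 - q_A = 0, giving q_A = 91/2.
Then q_L = (61 - 91/2)/2 = 31/4.
Total output Q = 213/4, so price P = 82 - 213/4 = 115/4.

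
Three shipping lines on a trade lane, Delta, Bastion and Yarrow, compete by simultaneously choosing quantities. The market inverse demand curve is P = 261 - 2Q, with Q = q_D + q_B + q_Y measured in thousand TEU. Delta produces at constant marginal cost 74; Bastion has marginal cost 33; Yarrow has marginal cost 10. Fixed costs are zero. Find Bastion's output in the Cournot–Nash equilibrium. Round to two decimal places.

30.75

Delta's profit: π_D = (261 - 2Q)q_D - (74q_D). Setting ∂π_D/∂q_D = 0: 187 - 4q_D - 2(q_B + q_Y) = 0.
Bastion's profit: π_B = (261 - 2Q)q_B - (33q_B). Setting ∂π_B/∂q_B = 0: 228 - 4q_B - 2(q_D + q_Y) = 0.
Yarrow's first-order condition: 251 - 4q_Y - 2(q_D + q_B) = 0.
Adding the 3 first-order conditions: 666 − 8Q = 0, so Q = 333/4.
Back-substituting: q_D = (187 − 333/2)/2 = 41/4, q_B = (228 − 333/2)/2 = 123/4, q_Y = (251 − 333/2)/2 = 169/4.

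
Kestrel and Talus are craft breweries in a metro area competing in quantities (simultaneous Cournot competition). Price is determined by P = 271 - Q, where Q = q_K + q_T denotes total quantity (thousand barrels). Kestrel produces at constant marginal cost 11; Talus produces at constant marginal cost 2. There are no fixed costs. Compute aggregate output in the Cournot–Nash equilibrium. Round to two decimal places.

176.33

Kestrel's profit: π_K = (271 - Q)q_K - (11q_K). Setting ∂π_K/∂q_K = 0: 260 - 2q_K - (q_T) = 0.
Talus's profit: π_T = (271 - Q)q_T - (2q_T). Setting ∂π_T/∂q_T = 0: 269 - 2q_T - (q_K) = 0.
Rearranging gives the reaction functions q_K = (260 - q_T)/2 and q_T = (269 - q_K)/2.
Solving the pair: q_K = 251/3, q_T = 278/3.
Total output Q = 251/3 + 278/3 = 529/3.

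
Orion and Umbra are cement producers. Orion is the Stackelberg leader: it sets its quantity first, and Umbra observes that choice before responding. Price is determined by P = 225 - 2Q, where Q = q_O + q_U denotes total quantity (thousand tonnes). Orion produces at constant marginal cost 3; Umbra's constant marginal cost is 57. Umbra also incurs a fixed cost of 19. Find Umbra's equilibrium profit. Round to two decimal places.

93.50

Solve by backward induction. Given q_O, the follower Umbra maximises π_U = (225 - 2q_O - 2q_U)q_U - 57q_U.
∂π_U/∂q_U = 168 - 2q_O - 4q_U = 0 gives the reaction function q_U = (168 - 2q_O)/4.
The leader anticipates this reaction. Substituting into P = 225 - 2Q gives P = 141 - q_O, so π_O = (141 - q_O)q_O - 3q_O.
The leader's first-order condition 138 - 2q_O = 0 yields q_O = 69.
Then q_U = (168 - 2·69)/4 = 15/2.
Price P = 225 - 2·(153/2) = 72.
Umbra's profit: (72 - 57)·(15/2) - 19 = 187/2.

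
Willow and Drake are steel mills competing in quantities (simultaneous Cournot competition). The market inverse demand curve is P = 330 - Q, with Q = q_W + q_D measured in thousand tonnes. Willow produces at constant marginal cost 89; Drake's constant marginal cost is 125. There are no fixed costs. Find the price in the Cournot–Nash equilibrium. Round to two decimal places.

181.33

Willow's profit: π_W = (330 - Q)q_W - (89q_W). Setting ∂π_W/∂q_W = 0: 241 - 2q_W - (q_D) = 0.
Drake's first-order condition: 205 - 2q_D - (q_W) = 0.
Rearranging gives the reaction functions q_W = (241 - q_D)/2 and q_D = (205 - q_W)/2.
Solving the pair: q_W = 277/3, q_D = 169/3.
Total output Q = 446/3, so price P = 330 - 446/3 = 544/3.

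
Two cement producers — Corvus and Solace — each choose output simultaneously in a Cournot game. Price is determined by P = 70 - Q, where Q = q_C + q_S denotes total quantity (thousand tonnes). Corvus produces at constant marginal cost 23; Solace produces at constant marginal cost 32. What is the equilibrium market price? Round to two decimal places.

Corvus's profit: π_C = (70 - Q)q_C - (23q_C). Setting ∂π_C/∂q_C = 0: 47 - 2q_C - (q_S) = 0.
Solace's profit: π_S = (70 - Q)q_S - (32q_S). Setting ∂π_S/∂q_S = 0: 38 - 2q_S - (q_C) = 0.
Rearranging gives the reaction functions q_C = (47 - q_S)/2 and q_S = (38 - q_C)/2.
Substituting one into the other gives q_C = 56/3 and q_S = 29/3.
Total output Q = 85/3, so price P = 70 - 85/3 = 125/3.

41.67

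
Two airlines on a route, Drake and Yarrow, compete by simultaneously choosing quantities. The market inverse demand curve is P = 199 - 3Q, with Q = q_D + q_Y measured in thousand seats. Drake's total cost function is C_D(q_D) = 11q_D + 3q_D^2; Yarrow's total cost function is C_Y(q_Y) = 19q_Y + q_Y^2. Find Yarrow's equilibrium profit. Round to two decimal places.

1346.13

Drake's profit: π_D = (199 - 3Q)q_D - (11q_D + 3q_D²). Setting ∂π_D/∂q_D = 0: 188 - 12q_D - 3(q_Y) = 0.
Yarrow's profit: π_Y = (199 - 3Q)q_Y - (19q_Y + q_Y²). Setting ∂π_Y/∂q_Y = 0: 180 - 8q_Y - 3(q_D) = 0.
Rearranging gives the reaction functions q_D = (188 - 3q_Y)/12 and q_Y = (180 - 3q_D)/8.
Substituting one into the other gives q_D = 964/87 and q_Y = 532/29.
Price P = 199 - 3·29.4253 = 110.7241.
Yarrow's profit: 110.7241·(532/29) - 19·(532/29) - (532/29)² = 1346.1308.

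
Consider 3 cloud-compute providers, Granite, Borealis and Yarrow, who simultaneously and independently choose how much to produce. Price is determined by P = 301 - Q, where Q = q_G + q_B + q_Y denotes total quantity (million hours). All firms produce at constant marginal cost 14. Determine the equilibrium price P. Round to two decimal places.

A representative firm's profit is π_i = q_i(301 - Q) - 14q_i.
Setting ∂π_i/∂q_i = 0 with rivals' quantities fixed: 287 - 2q_i - Σ_{j≠i} q_j = 0.
By symmetry each firm produces the same amount; substituting Σ_{j≠i} q_j = 2q_i yields q_i = 287/4.
Total output Q = 861/4, so price P = 301 - 861/4 = 343/4.

85.75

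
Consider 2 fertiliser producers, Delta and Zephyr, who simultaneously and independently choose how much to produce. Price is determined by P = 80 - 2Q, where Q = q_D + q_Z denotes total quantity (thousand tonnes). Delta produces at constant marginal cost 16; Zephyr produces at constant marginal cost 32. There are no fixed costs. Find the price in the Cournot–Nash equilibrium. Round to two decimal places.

42.67

Delta's profit: π_D = (80 - 2Q)q_D - (16q_D). Setting ∂π_D/∂q_D = 0: 64 - 4q_D - 2(q_Z) = 0.
Zephyr's first-order condition: 48 - 4q_Z - 2(q_D) = 0.
Rearranging gives the reaction functions q_D = (64 - 2q_Z)/4 and q_Z = (48 - 2q_D)/4.
Substituting one into the other gives q_D = 40/3 and q_Z = 16/3.
Total output Q = 56/3, so price P = 80 - 2·(56/3) = 128/3.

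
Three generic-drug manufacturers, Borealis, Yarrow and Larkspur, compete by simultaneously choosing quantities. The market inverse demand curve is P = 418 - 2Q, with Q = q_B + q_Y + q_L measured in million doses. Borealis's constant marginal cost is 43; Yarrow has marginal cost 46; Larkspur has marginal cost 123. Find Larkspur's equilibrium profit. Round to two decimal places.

595.13

Borealis's profit: π_B = (418 - 2Q)q_B - (43q_B). Setting ∂π_B/∂q_B = 0: 375 - 4q_B - 2(q_Y + q_L) = 0.
Yarrow's profit: π_Y = (418 - 2Q)q_Y - (46q_Y). Setting ∂π_Y/∂q_Y = 0: 372 - 4q_Y - 2(q_B + q_L) = 0.
Larkspur's first-order condition: 295 - 4q_L - 2(q_B + q_Y) = 0.
Adding the 3 first-order conditions: 1042 − 8Q = 0, so Q = 521/4.
Back-substituting: q_B = (375 − 521/2)/2 = 229/4, q_Y = (372 − 521/2)/2 = 223/4, q_L = (295 − 521/2)/2 = 69/4.
Price P = 418 - 2·(521/4) = 315/2.
Larkspur's profit: (315/2 - 123)·(69/4) = 595.1250.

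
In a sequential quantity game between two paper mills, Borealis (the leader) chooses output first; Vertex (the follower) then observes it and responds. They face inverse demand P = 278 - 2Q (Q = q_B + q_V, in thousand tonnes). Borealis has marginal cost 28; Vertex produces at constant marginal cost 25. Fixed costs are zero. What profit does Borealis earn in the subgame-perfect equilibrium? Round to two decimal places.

3813.06

Solve by backward induction. Given q_B, the follower Vertex maximises π_V = (278 - 2q_B - 2q_V)q_V - 25q_V.
Follower FOC: 253 - 2q_B - 4q_V = 0, so q_V(q_B) = (253 - 2q_B)/4.
The leader anticipates this reaction. Substituting into P = 278 - 2Q gives P = 303/2 - q_B, so π_B = (303/2 - q_B)q_B - 28q_B.
Leader FOC: 247/2 - 2q_B = 0, so q_B = 247/4.
Then q_V = (253 - 2·(247/4))/4 = 259/8.
Price P = 278 - 2·(753/8) = 359/4.
Borealis's profit: (359/4 - 28)·(247/4) = 3813.0625.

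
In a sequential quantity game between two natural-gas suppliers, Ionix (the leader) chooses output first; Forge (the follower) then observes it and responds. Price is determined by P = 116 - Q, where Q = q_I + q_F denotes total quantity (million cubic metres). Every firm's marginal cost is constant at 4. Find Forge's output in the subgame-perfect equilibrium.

28

Solve by backward induction. Given q_I, the follower Forge maximises π_F = (116 - q_I - q_F)q_F - 4q_F.
Setting the follower's marginal profit to zero, 112 - q_I - 2q_F = 0, i.e. q_F = (112 - q_I)/2.
The leader anticipates this reaction. Substituting into P = 116 - Q gives P = 60 - (1/2)q_I, so π_I = (60 - (1/2)q_I)q_I - 4q_I.
Maximising: ∂π_I/∂q_I = 56 - q_I = 0, giving q_I = 56.
Then q_F = (112 - 56)/2 = 28.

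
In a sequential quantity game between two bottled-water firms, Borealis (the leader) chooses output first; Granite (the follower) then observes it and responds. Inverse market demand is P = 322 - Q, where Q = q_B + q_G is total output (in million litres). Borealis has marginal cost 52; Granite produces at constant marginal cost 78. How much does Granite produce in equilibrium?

Solve by backward induction. Given q_B, the follower Granite maximises π_G = (322 - q_B - q_G)q_G - 78q_G.
∂π_G/∂q_G = 244 - q_B - 2q_G = 0 gives the reaction function q_G = (244 - q_B)/2.
Borealis substitutes q_G(q_B) into its own profit: π_B = q_B(322 - q_B - (244 - q_B)/2) - 52q_B = (200 - (1/2)q_B)q_B - 52q_B.
The leader's first-order condition 148 - q_B = 0 yields q_B = 148.
Then q_G = (244 - 148)/2 = 48.

48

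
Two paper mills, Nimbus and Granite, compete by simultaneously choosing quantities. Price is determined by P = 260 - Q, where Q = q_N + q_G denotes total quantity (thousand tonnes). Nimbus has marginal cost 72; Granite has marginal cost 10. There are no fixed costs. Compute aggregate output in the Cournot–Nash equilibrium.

Nimbus's profit: π_N = (260 - Q)q_N - (72q_N). Setting ∂π_N/∂q_N = 0: 188 - 2q_N - (q_G) = 0.
Granite's profit: π_G = (260 - Q)q_G - (10q_G). Setting ∂π_G/∂q_G = 0: 250 - 2q_G - (q_N) = 0.
Rearranging gives the reaction functions q_N = (188 - q_G)/2 and q_G = (250 - q_N)/2.
Solving the pair: q_N = 42, q_G = 104.
Total output Q = 42 + 104 = 146.

146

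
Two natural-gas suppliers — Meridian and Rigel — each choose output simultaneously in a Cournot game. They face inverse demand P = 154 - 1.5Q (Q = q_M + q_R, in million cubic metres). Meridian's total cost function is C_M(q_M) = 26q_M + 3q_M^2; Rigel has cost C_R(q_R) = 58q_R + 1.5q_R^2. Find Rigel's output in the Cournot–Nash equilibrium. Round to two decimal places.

Meridian's profit: π_M = (154 - 1.5Q)q_M - (26q_M + 3q_M²). Setting ∂π_M/∂q_M = 0: 128 - 9q_M - (3/2)(q_R) = 0.
Rigel's first-order condition: 96 - 6q_R - (3/2)(q_M) = 0.
So q_M = (128 - (3/2)q_R)/9 and q_R = (96 - (3/2)q_M)/6.
Solving the pair: q_M = 832/69, q_R = 896/69.

12.99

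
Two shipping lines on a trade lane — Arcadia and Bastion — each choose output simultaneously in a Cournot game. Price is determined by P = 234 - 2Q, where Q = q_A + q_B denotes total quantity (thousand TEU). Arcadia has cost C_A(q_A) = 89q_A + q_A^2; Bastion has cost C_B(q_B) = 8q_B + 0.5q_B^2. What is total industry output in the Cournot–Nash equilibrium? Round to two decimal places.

51.50

Arcadia's profit: π_A = (234 - 2Q)q_A - (89q_A + q_A²). Setting ∂π_A/∂q_A = 0: 145 - 6q_A - 2(q_B) = 0.
Bastion's first-order condition: 226 - 5q_B - 2(q_A) = 0.
Best responses: q_A = (145 - 2q_B)/6, q_B = (226 - 2q_A)/5.
Substituting one into the other gives q_A = 21/2 and q_B = 41.
Total output Q = 21/2 + 41 = 103/2.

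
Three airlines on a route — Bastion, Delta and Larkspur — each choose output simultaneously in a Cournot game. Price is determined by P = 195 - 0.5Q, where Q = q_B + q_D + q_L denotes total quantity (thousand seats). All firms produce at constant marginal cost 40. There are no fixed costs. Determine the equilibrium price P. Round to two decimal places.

78.75

Each firm earns π_i = (195 - 0.5Q)q_i - 40q_i.
First-order condition (treating rivals' output as given): 155 - q_i - (1/2)·Σ_{j≠i} q_j = 0.
With identical firms every q_j equals q_i, so Σ_{j≠i} q_j = 2q_i and 155 = 2q_i, giving q_i = 155/2.
Total output Q = 465/2, so price P = 195 - (1/2)·(465/2) = 315/4.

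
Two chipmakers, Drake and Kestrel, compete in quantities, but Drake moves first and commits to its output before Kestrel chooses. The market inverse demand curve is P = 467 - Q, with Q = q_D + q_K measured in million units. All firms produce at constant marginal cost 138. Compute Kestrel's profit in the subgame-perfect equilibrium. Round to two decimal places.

The follower Kestrel best-responds to any q_D: π_K = (467 - Q)q_K - 138q_K.
∂π_K/∂q_K = 329 - q_D - 2q_K = 0 gives the reaction function q_K = (329 - q_D)/2.
Drake substitutes q_K(q_D) into its own profit: π_D = q_D(467 - q_D - (329 - q_D)/2) - 138q_D = (605/2 - (1/2)q_D)q_D - 138q_D.
Maximising: ∂π_D/∂q_D = 329/2 - q_D = 0, giving q_D = 329/2.
Then q_K = (329 - 329/2)/2 = 329/4.
Price P = 467 - 987/4 = 881/4.
Kestrel's profit: (881/4 - 138)·(329/4) = 6765.0625.

6765.06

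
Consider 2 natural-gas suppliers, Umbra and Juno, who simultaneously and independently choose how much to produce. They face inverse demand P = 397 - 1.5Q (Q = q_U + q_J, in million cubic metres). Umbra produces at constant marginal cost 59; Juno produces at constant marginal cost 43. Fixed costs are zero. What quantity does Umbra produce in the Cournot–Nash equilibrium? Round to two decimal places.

Umbra's profit: π_U = (397 - 1.5Q)q_U - (59q_U). Setting ∂π_U/∂q_U = 0: 338 - 3q_U - (3/2)(q_J) = 0.
Juno's profit: π_J = (397 - 1.5Q)q_J - (43q_J). Setting ∂π_J/∂q_J = 0: 354 - 3q_J - (3/2)(q_U) = 0.
So q_U = (338 - (3/2)q_J)/3 and q_J = (354 - (3/2)q_U)/3.
Solving the pair: q_U = 644/9, q_J = 740/9.

71.56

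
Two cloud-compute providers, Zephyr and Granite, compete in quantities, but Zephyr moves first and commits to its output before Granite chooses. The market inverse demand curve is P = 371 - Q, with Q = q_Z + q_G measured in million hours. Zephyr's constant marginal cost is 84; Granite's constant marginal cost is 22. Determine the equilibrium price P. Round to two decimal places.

The follower Granite best-responds to any q_Z: π_G = (371 - Q)q_G - 22q_G.
Setting the follower's marginal profit to zero, 349 - q_Z - 2q_G = 0, i.e. q_G = (349 - q_Z)/2.
Zephyr substitutes q_G(q_Z) into its own profit: π_Z = q_Z(371 - q_Z - (349 - q_Z)/2) - 84q_Z = (393/2 - (1/2)q_Z)q_Z - 84q_Z.
Leader FOC: 225/2 - q_Z = 0, so q_Z = 225/2.
Then q_G = (349 - 225/2)/2 = 473/4.
Total output Q = 923/4, so price P = 371 - 923/4 = 561/4.

140.25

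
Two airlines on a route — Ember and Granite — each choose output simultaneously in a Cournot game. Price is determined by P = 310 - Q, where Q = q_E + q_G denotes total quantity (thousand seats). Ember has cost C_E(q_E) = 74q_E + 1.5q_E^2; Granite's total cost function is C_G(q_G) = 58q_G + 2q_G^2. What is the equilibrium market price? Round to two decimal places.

Ember's profit: π_E = (310 - Q)q_E - (74q_E + (3/2)q_E²). Setting ∂π_E/∂q_E = 0: 236 - 5q_E - (q_G) = 0.
Granite's profit: π_G = (310 - Q)q_G - (58q_G + 2q_G²). Setting ∂π_G/∂q_G = 0: 252 - 6q_G - (q_E) = 0.
Rearranging gives the reaction functions q_E = (236 - q_G)/5 and q_G = (252 - q_E)/6.
Substituting one into the other gives q_E = 1164/29 and q_G = 1024/29.
Total output Q = 75.4483, so price P = 310 - 75.4483 = 234.5517.

234.55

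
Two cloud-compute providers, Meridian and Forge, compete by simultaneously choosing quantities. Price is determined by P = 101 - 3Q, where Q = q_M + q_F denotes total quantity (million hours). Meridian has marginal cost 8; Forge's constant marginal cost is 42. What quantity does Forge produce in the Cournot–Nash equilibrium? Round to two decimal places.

Meridian's profit: π_M = (101 - 3Q)q_M - (8q_M). Setting ∂π_M/∂q_M = 0: 93 - 6q_M - 3(q_F) = 0.
Forge's first-order condition: 59 - 6q_F - 3(q_M) = 0.
Best responses: q_M = (93 - 3q_F)/6, q_F = (59 - 3q_M)/6.
Solving the pair: q_M = 127/9, q_F = 25/9.

2.78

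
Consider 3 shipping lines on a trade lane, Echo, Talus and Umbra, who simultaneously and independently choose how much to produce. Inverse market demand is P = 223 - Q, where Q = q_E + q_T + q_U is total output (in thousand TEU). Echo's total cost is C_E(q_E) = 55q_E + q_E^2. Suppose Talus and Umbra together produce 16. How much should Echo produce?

With rivals' combined output fixed at 16, Echo's profit is π_E = (223 - 16 - q_E)q_E - (55q_E + q_E²) = (207 - q_E)q_E - (55q_E + q_E²).
∂π_E/∂q_E = 152 - 4q_E = 0, so q_E = 38.

38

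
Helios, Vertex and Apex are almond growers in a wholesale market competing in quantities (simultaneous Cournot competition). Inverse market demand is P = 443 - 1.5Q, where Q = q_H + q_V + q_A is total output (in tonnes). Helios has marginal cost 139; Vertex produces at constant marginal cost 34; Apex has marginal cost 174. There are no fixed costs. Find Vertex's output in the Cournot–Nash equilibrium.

Helios's profit: π_H = (443 - 1.5Q)q_H - (139q_H). Setting ∂π_H/∂q_H = 0: 304 - 3q_H - (3/2)(q_V + q_A) = 0.
Vertex's first-order condition: 409 - 3q_V - (3/2)(q_H + q_A) = 0.
Apex's first-order condition: 269 - 3q_A - (3/2)(q_H + q_V) = 0.
Adding the 3 conditions: 982 − 3Q − 3Q = 0, i.e. Q = 491/3.
Back-substituting: q_H = (304 − 491/2)/(3/2) = 39, q_V = (409 − 491/2)/(3/2) = 109, q_A = (269 − 491/2)/(3/2) = 47/3.

109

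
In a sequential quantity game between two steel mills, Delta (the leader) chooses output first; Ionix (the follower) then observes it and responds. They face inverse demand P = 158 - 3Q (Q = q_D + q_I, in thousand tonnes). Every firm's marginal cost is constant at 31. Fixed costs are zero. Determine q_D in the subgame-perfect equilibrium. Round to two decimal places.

21.17

Solve by backward induction. Given q_D, the follower Ionix maximises π_I = (158 - 3q_D - 3q_I)q_I - 31q_I.
Follower FOC: 127 - 3q_D - 6q_I = 0, so q_I(q_D) = (127 - 3q_D)/6.
Delta substitutes q_I(q_D) into its own profit: π_D = q_D(158 - 3q_D - (127 - 3q_D)/2) - 31q_D = (189/2 - (3/2)q_D)q_D - 31q_D.
Leader FOC: 127/2 - 3q_D = 0, so q_D = 127/6.
Then q_I = (127 - 3·(127/6))/6 = 127/12.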